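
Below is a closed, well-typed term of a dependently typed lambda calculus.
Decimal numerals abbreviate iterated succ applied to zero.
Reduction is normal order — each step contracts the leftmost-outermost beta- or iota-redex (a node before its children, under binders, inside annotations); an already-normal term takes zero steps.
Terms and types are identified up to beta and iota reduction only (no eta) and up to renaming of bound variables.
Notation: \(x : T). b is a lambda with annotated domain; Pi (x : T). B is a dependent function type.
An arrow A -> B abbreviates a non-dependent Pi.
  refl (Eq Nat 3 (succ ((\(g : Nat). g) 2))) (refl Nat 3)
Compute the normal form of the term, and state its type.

normal form:
  refl (Eq Nat 3 3) (refl Nat 3)
inferred type:
  Eq (Eq Nat 3 3) (refl Nat 3) (refl Nat 3)
observation: reduction starts at a beta-redex, and 1 normal-order step reach the normal form.


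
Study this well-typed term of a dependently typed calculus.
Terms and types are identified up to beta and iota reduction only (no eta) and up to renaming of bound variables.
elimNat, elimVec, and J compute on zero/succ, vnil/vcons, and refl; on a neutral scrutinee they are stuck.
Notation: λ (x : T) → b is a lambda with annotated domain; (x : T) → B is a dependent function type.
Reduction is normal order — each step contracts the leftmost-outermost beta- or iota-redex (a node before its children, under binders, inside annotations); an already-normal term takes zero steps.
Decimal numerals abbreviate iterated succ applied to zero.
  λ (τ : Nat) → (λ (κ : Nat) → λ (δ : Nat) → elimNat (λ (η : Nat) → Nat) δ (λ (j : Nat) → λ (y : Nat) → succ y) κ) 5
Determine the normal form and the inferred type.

normal form:
  λ (τ : Nat) → λ (κ : Nat) → succ (succ (succ (succ (succ κ))))
the term's type:
  (τ : Nat) → (κ : Nat) → Nat
observation: reduction starts at a beta-redex, and 17 normal-order steps reach the normal form.


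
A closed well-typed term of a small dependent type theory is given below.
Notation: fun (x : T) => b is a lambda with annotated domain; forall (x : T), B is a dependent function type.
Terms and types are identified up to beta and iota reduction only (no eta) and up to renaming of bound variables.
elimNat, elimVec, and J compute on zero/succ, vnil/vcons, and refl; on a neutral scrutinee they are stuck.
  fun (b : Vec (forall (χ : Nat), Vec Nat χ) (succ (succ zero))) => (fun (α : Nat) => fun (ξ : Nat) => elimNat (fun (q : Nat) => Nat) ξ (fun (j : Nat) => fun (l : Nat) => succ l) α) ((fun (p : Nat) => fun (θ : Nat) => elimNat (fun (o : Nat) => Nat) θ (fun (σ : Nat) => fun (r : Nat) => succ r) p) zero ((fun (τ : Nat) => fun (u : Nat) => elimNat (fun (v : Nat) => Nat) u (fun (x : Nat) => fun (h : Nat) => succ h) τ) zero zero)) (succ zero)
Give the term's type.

inferred type:
  forall (b : Vec (forall (χ : Nat), Vec Nat χ) (succ (succ zero))), Nat


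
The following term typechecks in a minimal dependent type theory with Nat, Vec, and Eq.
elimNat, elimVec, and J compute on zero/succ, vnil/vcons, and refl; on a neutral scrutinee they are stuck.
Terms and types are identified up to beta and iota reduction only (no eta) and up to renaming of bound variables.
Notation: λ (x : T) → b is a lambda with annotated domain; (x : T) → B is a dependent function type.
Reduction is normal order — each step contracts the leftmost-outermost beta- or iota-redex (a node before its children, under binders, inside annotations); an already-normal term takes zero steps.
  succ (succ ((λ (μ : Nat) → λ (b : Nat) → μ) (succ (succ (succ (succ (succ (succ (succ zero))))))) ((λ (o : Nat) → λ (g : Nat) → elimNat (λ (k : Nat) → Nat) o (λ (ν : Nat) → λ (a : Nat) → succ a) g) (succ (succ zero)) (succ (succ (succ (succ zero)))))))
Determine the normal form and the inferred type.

resulting normal form:
  succ (succ (succ (succ (succ (succ (succ (succ (succ zero))))))))
inferred type:
  Nat
observation: 2 normal-order steps separate the term from its normal form.


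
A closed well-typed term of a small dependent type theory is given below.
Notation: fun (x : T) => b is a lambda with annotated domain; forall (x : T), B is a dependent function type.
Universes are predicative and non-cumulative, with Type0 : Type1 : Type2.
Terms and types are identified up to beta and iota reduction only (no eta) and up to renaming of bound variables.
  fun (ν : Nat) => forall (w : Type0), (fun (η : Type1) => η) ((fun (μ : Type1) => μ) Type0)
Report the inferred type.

the term's type:
  forall (ν : Nat), Type1


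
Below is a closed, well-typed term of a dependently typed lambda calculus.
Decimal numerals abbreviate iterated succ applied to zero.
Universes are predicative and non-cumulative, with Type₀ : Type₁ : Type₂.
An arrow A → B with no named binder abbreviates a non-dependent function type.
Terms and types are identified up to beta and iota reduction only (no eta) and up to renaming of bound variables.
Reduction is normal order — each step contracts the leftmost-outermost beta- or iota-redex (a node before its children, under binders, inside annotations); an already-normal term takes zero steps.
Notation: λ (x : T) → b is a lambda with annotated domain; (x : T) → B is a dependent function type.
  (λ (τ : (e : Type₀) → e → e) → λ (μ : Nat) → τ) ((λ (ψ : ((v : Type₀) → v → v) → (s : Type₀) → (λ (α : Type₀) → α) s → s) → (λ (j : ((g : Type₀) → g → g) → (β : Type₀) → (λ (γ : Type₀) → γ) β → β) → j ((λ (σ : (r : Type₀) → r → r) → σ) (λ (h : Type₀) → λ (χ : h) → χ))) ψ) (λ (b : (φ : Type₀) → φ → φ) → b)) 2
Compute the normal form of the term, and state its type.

normal form:
  λ (τ : Type₀) → λ (e : τ) → e
the term's type:
  (τ : Type₀) → τ → τ
observation: 6 normal-order steps normalize the term, beginning with a beta-redex.


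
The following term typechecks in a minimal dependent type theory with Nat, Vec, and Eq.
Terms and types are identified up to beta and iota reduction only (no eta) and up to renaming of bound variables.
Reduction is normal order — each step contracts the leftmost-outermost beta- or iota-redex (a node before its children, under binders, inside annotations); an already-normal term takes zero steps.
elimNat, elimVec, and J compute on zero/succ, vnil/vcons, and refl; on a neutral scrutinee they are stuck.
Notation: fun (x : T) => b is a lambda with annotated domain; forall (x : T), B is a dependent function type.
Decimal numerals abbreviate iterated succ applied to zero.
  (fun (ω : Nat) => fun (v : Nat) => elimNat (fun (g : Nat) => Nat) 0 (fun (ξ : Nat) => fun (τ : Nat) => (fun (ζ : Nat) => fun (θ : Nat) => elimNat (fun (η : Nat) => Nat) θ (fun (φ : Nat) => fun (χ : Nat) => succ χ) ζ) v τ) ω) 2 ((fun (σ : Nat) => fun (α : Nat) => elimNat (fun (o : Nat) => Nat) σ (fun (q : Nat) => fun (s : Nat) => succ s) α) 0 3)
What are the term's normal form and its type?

normal form:
  6
type:
  Nat


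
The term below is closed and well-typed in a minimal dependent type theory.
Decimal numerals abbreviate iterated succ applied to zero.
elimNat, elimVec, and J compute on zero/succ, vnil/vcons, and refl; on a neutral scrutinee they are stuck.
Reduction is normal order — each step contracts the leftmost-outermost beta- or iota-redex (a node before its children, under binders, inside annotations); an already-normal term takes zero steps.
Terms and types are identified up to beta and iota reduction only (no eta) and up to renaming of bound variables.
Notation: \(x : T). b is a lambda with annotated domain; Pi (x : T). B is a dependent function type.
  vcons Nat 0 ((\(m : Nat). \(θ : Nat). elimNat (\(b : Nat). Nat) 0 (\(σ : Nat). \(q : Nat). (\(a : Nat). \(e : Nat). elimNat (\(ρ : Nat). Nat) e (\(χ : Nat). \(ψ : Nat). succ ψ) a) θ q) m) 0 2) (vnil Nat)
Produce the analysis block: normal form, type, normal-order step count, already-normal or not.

resulting normal form:
  vcons Nat 0 0 (vnil Nat)
the term's type:
  Vec Nat 1
reduction steps (normal order): 3
started in normal form: no
first contracted redex: a beta-redex


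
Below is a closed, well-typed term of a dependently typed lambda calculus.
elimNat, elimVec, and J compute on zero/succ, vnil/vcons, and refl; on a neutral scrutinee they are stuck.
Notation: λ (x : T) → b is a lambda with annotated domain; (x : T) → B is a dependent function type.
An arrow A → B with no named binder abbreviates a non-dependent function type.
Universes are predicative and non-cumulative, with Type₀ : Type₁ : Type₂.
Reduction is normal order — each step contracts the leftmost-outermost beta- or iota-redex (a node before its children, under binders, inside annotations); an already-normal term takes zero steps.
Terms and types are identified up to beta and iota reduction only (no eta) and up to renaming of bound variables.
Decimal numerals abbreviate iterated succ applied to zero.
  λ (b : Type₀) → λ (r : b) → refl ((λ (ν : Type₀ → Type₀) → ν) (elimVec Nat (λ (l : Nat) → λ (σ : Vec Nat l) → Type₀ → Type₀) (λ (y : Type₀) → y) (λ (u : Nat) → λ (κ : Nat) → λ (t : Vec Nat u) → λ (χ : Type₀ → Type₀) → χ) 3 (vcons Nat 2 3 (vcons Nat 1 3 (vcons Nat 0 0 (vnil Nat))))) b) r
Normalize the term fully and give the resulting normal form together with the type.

reduced normal form:
  λ (b : Type₀) → λ (r : b) → refl b r
type:
  (b : Type₀) → (r : b) → Eq b r r


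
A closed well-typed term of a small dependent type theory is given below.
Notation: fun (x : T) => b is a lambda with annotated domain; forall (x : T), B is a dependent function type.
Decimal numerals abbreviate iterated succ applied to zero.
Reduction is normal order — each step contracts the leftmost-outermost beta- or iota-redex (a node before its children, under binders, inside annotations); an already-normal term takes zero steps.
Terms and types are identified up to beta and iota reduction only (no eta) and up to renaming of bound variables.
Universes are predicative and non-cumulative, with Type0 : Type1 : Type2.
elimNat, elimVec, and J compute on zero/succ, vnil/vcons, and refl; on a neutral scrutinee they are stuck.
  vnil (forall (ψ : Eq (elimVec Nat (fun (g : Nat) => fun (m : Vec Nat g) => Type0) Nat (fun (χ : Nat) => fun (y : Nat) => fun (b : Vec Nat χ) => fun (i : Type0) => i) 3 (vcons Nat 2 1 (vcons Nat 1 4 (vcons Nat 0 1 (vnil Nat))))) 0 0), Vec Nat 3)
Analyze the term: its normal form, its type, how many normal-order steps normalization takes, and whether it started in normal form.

resulting normal form:
  vnil (forall (ψ : Eq Nat 0 0), Vec Nat 3)
type:
  Vec (forall (ψ : Eq Nat 0 0), Vec Nat 3) 0
normal-order step count: 16
already normal: no
first redex: an elimVec iota-redex


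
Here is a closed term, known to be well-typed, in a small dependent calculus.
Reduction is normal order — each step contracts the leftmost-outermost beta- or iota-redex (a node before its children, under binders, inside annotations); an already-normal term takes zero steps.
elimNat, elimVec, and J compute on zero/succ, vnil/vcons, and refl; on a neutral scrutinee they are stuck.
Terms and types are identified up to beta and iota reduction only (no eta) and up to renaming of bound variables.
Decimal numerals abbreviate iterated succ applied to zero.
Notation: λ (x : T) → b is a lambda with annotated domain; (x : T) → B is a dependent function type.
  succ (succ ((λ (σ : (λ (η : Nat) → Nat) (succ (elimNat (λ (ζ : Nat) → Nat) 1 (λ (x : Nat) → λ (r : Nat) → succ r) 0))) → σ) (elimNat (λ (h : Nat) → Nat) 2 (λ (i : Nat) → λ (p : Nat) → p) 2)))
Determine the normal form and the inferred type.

resulting normal form:
  4
the term's type:
  Nat
observation: reduction starts at a beta-redex, and 8 normal-order steps reach the normal form.


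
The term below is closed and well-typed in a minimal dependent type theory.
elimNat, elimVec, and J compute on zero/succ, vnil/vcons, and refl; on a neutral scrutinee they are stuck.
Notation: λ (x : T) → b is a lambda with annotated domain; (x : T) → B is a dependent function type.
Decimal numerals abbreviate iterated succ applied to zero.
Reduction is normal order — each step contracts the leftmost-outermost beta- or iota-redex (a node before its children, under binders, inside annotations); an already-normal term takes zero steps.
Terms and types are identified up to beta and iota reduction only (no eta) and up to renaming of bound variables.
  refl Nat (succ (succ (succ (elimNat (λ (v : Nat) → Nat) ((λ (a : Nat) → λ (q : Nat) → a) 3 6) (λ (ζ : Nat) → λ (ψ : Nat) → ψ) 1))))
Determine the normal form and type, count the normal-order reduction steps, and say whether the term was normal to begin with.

resulting normal form:
  refl Nat 6
inferred type:
  Eq Nat 6 6
reduction steps (normal order): 6
started in normal form: no
first redex: an elimNat iota-redex


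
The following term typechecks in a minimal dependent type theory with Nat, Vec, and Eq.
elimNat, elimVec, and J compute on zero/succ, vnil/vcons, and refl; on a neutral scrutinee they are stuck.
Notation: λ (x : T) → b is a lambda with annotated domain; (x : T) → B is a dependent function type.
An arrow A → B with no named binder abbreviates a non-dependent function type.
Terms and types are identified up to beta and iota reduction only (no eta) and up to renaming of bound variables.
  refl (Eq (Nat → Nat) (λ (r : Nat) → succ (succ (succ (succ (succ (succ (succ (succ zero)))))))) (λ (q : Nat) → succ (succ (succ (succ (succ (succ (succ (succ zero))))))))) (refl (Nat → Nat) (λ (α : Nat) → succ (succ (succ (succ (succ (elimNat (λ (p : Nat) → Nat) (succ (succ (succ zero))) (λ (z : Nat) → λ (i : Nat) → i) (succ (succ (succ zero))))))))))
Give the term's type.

type:
  Eq (Eq (Nat → Nat) (λ (r : Nat) → succ (succ (succ (succ (succ (succ (succ (succ zero)))))))) (λ (q : Nat) → succ (succ (succ (succ (succ (succ (succ (succ zero))))))))) (refl (Nat → Nat) (λ (α : Nat) → succ (succ (succ (succ (succ (succ (succ (succ zero))))))))) (refl (Nat → Nat) (λ (p : Nat) → succ (succ (succ (succ (succ (succ (succ (succ zero)))))))))


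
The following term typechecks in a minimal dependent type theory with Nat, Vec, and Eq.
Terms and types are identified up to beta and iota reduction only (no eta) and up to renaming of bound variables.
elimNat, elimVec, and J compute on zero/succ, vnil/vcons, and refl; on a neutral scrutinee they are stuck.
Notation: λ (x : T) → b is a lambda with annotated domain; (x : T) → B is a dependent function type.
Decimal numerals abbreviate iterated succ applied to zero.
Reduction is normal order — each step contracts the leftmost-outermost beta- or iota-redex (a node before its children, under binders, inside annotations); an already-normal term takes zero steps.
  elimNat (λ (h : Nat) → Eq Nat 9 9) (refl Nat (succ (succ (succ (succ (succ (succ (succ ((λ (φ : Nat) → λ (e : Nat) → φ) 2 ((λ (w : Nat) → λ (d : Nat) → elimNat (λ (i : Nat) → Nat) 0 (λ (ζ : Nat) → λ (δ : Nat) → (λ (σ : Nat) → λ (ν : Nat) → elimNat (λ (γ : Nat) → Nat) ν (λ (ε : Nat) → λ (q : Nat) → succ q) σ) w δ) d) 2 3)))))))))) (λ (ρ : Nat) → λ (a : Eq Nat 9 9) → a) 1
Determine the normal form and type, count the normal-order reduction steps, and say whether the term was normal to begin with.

resulting normal form:
  refl Nat 9
inferred type:
  Eq Nat 9 9
normal-order step count: 6
started in normal form: no
first contracted redex: an elimNat iota-redex


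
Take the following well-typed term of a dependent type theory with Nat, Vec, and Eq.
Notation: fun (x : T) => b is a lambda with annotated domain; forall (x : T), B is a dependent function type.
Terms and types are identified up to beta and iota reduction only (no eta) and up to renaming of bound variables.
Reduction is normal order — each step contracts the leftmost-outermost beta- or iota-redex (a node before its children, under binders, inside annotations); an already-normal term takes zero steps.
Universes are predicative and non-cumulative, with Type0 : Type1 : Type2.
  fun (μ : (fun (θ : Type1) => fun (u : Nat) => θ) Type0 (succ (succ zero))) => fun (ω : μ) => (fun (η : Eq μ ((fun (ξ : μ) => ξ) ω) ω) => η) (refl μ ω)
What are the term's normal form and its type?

resulting normal form:
  fun (μ : Type0) => fun (θ : μ) => refl μ θ
type:
  forall (μ : Type0), forall (θ : μ), Eq μ θ θ


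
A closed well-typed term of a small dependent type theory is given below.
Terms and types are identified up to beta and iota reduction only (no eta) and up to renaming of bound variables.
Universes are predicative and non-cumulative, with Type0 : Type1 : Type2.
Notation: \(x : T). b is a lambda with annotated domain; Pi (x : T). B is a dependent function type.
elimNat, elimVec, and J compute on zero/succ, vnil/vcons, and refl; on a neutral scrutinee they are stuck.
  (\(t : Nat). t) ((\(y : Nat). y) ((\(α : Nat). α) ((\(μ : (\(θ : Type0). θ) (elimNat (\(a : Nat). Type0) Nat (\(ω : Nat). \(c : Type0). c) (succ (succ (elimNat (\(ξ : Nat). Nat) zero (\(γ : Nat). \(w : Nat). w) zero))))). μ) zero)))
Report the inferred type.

type:
  Nat


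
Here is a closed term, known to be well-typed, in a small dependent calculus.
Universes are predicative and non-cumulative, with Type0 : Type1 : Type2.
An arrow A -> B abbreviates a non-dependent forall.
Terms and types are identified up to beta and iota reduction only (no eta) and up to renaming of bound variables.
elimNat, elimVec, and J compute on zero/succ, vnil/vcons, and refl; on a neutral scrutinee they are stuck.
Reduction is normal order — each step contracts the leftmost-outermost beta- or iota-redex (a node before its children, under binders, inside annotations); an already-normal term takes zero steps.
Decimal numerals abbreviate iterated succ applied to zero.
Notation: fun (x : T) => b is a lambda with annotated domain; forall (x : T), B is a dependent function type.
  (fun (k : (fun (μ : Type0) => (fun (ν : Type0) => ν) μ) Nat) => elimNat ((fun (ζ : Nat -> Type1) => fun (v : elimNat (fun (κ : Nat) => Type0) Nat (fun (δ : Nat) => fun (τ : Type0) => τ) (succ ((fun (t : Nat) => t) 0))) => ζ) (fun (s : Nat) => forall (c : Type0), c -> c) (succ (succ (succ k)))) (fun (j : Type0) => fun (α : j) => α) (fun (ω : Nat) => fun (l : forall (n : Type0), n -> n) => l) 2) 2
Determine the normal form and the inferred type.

normal form:
  fun (k : Type0) => fun (μ : k) => μ
type:
  forall (k : Type0), k -> k
observation: the first redex contracted is a beta-redex; the normal form is reached in 8 normal-order steps.


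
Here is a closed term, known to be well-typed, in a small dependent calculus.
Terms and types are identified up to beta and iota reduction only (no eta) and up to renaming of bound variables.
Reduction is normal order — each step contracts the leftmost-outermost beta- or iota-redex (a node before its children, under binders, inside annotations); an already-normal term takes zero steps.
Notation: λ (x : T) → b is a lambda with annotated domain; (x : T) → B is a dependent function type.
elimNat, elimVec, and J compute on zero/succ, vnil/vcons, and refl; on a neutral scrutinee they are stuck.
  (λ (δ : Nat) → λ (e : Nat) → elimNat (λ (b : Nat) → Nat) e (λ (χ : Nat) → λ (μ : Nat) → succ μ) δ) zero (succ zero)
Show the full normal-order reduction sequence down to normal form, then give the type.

normal-order reduction:
  (λ (δ : Nat) → λ (e : Nat) → elimNat (λ (b : Nat) → Nat) e (λ (χ : Nat) → λ (μ : Nat) → succ μ) δ) zero (succ zero)
  ~> (λ (δ : Nat) → elimNat (λ (e : Nat) → Nat) δ (λ (b : Nat) → λ (χ : Nat) → succ χ) zero) (succ zero)
  ~> elimNat (λ (δ : Nat) → Nat) (succ zero) (λ (e : Nat) → λ (b : Nat) → succ b) zero
  ~> succ zero
the term's type:
  Nat


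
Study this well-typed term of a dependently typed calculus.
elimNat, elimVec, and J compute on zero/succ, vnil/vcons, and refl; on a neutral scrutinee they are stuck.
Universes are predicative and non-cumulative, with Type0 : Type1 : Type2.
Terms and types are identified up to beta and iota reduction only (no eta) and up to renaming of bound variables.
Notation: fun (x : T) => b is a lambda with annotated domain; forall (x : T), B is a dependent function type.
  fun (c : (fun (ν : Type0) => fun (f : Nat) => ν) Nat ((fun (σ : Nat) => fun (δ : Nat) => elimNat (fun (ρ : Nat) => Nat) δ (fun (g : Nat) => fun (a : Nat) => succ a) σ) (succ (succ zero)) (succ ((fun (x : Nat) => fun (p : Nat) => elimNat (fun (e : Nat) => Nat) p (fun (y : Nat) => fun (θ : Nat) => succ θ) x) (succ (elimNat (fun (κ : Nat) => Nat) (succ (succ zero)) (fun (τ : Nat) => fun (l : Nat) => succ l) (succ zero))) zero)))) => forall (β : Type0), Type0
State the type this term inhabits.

type:
  forall (c : Nat), Type1


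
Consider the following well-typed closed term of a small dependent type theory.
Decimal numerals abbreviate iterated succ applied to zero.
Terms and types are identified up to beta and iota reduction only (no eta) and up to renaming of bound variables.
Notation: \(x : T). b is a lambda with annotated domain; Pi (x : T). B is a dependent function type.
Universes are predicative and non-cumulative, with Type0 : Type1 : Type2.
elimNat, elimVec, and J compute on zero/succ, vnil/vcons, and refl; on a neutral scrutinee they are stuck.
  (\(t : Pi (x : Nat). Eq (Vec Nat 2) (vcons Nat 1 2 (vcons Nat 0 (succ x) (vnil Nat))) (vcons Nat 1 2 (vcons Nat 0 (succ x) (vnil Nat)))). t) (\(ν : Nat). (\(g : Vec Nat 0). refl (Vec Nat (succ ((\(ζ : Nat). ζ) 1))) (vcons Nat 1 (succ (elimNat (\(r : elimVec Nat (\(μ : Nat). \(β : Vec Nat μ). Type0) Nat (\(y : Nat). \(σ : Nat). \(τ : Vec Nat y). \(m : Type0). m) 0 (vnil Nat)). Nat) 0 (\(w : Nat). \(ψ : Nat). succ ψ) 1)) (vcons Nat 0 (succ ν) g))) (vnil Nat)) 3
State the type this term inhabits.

type:
  Eq (Vec Nat 2) (vcons Nat 1 2 (vcons Nat 0 4 (vnil Nat))) (vcons Nat 1 2 (vcons Nat 0 4 (vnil Nat)))


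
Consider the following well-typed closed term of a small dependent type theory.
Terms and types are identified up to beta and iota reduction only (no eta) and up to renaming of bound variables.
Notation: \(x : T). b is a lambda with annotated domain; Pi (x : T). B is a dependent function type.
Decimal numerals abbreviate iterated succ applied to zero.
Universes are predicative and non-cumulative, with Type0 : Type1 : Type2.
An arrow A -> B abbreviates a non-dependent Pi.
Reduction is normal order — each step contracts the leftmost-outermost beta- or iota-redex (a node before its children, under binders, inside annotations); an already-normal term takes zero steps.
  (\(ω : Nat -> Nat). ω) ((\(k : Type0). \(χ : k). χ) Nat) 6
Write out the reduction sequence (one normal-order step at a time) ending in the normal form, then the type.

normal-order reduction:
  (\(ω : Nat -> Nat). ω) ((\(k : Type0). \(χ : k). χ) Nat) 6
  ~> (\(ω : Type0). \(k : ω). k) Nat 6
  ~> (\(ω : Nat). ω) 6
  ~> 6
the term's type:
  Nat


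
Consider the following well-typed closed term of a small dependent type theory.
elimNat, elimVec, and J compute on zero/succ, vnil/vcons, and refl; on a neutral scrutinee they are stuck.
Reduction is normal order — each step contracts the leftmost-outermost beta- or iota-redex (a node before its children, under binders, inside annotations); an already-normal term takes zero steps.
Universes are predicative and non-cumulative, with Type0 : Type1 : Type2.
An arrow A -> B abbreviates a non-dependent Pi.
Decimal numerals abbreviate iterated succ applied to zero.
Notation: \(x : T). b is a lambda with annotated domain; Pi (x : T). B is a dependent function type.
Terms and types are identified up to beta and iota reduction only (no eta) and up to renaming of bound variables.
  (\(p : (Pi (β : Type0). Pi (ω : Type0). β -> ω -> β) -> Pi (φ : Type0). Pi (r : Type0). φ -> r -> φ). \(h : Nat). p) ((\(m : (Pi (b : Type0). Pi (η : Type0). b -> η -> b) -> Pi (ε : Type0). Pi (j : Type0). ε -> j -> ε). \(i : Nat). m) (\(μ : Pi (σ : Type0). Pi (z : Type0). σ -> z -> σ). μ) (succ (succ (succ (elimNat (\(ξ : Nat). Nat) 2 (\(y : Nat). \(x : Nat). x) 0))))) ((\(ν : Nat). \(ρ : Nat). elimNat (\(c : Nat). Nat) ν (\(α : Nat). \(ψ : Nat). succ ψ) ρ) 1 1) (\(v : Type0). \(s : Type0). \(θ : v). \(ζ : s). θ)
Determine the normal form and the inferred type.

reduced normal form:
  \(p : Type0). \(β : Type0). \(ω : p). \(φ : β). ω
the term's type:
  Pi (p : Type0). Pi (β : Type0). p -> β -> p
observation: the leftmost-outermost redex is a beta-redex, and normalization takes 5 steps.


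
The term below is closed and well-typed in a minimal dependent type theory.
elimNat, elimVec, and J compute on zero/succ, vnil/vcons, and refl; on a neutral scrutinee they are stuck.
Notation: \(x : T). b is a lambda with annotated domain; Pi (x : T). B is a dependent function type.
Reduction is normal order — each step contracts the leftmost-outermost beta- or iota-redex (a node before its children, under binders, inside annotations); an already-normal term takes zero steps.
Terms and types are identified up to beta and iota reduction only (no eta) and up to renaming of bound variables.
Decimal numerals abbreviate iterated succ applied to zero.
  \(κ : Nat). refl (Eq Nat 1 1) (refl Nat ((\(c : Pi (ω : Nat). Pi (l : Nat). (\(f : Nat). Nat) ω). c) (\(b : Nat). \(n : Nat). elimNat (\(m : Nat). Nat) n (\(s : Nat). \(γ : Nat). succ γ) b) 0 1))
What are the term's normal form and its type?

resulting normal form:
  \(κ : Nat). refl (Eq Nat 1 1) (refl Nat 1)
inferred type:
  Pi (κ : Nat). Eq (Eq Nat 1 1) (refl Nat 1) (refl Nat 1)


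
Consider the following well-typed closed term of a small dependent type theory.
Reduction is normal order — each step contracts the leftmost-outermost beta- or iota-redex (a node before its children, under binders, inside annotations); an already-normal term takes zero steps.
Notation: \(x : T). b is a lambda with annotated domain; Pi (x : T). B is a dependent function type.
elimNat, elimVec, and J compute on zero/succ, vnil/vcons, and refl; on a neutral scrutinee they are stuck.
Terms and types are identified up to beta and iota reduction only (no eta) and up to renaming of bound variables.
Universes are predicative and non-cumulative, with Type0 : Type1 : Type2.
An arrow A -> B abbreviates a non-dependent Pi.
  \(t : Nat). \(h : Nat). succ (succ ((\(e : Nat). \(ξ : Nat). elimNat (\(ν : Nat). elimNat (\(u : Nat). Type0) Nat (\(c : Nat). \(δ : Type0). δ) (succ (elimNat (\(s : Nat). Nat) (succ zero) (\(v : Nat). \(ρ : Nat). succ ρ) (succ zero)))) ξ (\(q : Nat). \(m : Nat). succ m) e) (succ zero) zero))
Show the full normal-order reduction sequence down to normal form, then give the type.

normal-order reduction:
  \(t : Nat). \(h : Nat). succ (succ ((\(e : Nat). \(ξ : Nat). elimNat (\(ν : Nat). elimNat (\(u : Nat). Type0) Nat (\(c : Nat). \(δ : Type0). δ) (succ (elimNat (\(s : Nat). Nat) (succ zero) (\(v : Nat). \(ρ : Nat). succ ρ) (succ zero)))) ξ (\(q : Nat). \(m : Nat). succ m) e) (succ zero) zero))
  ~> \(t : Nat). \(h : Nat). succ (succ ((\(e : Nat). elimNat (\(ξ : Nat). elimNat (\(ν : Nat). Type0) Nat (\(u : Nat). \(c : Type0). c) (succ (elimNat (\(δ : Nat). Nat) (succ zero) (\(s : Nat). \(v : Nat). succ v) (succ zero)))) e (\(ρ : Nat). \(q : Nat). succ q) (succ zero)) zero))
  ~> \(t : Nat). \(h : Nat). succ (succ (elimNat (\(e : Nat). elimNat (\(ξ : Nat). Type0) Nat (\(ν : Nat). \(u : Type0). u) (succ (elimNat (\(c : Nat). Nat) (succ zero) (\(δ : Nat). \(s : Nat). succ s) (succ zero)))) zero (\(v : Nat). \(ρ : Nat). succ ρ) (succ zero)))
  ~> \(t : Nat). \(h : Nat). succ (succ ((\(e : Nat). \(ξ : Nat). succ ξ) zero (elimNat (\(ν : Nat). elimNat (\(u : Nat). Type0) Nat (\(c : Nat). \(δ : Type0). δ) (succ (elimNat (\(s : Nat). Nat) (succ zero) (\(v : Nat). \(ρ : Nat). succ ρ) (succ zero)))) zero (\(q : Nat). \(m : Nat). succ m) zero)))
  ~> \(t : Nat). \(h : Nat). succ (succ ((\(e : Nat). succ e) (elimNat (\(ξ : Nat). elimNat (\(ν : Nat). Type0) Nat (\(u : Nat). \(c : Type0). c) (succ (elimNat (\(δ : Nat). Nat) (succ zero) (\(s : Nat). \(v : Nat). succ v) (succ zero)))) zero (\(ρ : Nat). \(q : Nat). succ q) zero)))
  ~> \(t : Nat). \(h : Nat). succ (succ (succ (elimNat (\(e : Nat). elimNat (\(ξ : Nat). Type0) Nat (\(ν : Nat). \(u : Type0). u) (succ (elimNat (\(c : Nat). Nat) (succ zero) (\(δ : Nat). \(s : Nat). succ s) (succ zero)))) zero (\(v : Nat). \(ρ : Nat). succ ρ) zero)))
  ~> \(t : Nat). \(h : Nat). succ (succ (succ zero))
type:
  Nat -> Nat -> Nat


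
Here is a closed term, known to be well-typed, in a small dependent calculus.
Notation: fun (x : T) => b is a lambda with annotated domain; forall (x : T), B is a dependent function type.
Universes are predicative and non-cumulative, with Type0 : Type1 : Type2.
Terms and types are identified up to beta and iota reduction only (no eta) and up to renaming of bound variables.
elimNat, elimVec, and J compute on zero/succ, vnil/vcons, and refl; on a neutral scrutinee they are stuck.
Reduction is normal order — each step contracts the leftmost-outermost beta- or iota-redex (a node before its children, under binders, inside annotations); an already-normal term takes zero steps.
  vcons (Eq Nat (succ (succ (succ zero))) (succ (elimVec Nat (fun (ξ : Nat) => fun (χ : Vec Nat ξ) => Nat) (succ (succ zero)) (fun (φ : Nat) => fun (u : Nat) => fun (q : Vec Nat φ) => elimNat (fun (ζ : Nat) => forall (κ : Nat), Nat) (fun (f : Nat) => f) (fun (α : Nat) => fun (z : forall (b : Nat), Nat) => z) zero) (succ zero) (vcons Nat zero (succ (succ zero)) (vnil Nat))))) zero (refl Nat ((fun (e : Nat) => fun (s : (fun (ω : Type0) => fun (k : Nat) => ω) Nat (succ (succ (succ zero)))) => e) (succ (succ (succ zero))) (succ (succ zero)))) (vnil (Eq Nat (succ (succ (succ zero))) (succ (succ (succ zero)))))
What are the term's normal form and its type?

normal form:
  vcons (Eq Nat (succ (succ (succ zero))) (succ (succ (succ zero)))) zero (refl Nat (succ (succ (succ zero)))) (vnil (Eq Nat (succ (succ (succ zero))) (succ (succ (succ zero)))))
the term's type:
  Vec (Eq Nat (succ (succ (succ zero))) (succ (succ (succ zero)))) (succ zero)
observation: normalization takes exactly 9 steps under the normal-order strategy.


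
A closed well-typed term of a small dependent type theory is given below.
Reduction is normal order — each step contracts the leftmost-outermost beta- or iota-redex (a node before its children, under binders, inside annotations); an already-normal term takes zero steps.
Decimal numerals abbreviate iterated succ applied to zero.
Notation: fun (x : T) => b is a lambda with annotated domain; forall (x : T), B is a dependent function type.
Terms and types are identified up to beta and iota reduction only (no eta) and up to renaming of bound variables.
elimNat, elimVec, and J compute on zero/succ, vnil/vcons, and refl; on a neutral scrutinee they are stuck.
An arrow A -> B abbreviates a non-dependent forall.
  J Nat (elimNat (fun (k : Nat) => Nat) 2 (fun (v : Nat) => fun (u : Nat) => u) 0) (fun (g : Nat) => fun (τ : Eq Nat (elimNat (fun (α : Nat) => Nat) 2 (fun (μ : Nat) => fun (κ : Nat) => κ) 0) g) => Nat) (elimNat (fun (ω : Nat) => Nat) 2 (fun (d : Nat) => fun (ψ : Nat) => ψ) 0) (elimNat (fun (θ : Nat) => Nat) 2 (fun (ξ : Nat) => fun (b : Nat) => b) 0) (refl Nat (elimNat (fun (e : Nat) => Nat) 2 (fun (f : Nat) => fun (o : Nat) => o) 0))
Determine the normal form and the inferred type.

resulting normal form:
  2
type:
  Nat


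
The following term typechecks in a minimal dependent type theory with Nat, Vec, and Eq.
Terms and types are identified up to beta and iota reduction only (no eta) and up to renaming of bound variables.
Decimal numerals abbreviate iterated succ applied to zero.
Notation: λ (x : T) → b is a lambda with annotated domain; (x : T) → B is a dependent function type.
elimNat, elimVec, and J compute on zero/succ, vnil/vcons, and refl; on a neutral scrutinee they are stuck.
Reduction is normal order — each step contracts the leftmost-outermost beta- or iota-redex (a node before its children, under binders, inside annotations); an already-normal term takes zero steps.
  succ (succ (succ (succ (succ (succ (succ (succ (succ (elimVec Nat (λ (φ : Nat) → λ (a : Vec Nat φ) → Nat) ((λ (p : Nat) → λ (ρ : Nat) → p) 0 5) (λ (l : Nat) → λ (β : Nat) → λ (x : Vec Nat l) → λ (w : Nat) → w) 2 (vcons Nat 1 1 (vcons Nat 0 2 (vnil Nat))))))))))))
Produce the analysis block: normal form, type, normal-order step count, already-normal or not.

reduced normal form:
  9
the term's type:
  Nat
steps to reach normal form (normal order): 13
started in normal form: no
first redex: an elimVec iota-redex


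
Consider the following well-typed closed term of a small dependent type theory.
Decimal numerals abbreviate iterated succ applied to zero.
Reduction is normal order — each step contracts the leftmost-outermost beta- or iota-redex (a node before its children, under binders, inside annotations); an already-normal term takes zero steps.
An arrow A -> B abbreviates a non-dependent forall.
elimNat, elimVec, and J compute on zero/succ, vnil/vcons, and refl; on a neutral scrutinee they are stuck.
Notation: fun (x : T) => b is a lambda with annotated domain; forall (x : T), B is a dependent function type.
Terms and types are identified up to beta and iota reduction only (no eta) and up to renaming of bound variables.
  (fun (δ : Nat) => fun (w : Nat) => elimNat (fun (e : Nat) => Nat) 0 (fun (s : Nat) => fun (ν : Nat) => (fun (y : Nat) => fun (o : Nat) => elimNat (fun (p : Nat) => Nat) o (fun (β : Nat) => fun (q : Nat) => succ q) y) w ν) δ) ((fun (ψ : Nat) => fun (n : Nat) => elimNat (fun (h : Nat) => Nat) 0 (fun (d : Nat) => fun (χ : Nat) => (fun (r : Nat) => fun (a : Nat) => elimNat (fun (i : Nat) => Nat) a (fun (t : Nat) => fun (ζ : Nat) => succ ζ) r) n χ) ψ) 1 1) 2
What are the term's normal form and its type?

resulting normal form:
  2
type:
  Nat
observation: the first redex contracted is a beta-redex; the normal form is reached in 27 normal-order steps.


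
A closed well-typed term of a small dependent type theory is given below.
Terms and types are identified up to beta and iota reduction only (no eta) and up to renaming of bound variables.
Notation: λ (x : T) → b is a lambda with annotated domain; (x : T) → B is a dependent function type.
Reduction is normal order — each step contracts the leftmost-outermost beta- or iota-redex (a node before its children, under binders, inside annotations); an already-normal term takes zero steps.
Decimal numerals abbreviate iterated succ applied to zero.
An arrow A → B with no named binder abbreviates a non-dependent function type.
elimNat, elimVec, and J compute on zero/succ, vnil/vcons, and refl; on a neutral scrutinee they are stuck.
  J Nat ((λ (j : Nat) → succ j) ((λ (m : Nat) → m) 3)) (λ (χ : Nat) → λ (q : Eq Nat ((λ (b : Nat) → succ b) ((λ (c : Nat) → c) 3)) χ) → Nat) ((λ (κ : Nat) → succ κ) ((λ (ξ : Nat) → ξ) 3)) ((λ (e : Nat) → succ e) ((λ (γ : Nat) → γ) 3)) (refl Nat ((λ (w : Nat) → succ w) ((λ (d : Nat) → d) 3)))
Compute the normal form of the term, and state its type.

normal form:
  4
the term's type:
  Nat
observation: contracting a J iota-redex first, the term normalizes in 3 steps.


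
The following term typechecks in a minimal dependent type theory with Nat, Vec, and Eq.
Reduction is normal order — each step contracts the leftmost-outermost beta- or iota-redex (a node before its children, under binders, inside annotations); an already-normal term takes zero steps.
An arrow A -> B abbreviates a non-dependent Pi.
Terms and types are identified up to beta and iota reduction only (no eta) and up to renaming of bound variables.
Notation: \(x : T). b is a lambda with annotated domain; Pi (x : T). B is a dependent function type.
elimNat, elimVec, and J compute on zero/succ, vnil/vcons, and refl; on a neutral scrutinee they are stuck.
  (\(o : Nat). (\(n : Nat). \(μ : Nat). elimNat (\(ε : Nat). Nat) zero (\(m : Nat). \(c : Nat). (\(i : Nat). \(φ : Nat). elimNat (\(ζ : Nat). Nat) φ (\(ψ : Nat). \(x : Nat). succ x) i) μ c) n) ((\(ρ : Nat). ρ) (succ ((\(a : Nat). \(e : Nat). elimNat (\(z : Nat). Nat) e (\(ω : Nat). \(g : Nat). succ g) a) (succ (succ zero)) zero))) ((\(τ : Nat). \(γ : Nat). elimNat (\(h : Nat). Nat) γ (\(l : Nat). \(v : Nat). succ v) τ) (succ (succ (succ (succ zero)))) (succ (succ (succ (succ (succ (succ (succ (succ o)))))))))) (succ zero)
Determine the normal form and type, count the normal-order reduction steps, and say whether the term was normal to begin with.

resulting normal form:
  succ (succ (succ (succ (succ (succ (succ (succ (succ (succ (succ (succ (succ (succ (succ (succ (succ (succ (succ (succ (succ (succ (succ (succ (succ (succ (succ (succ (succ (succ (succ (succ (succ (succ (succ (succ (succ (succ (succ zero))))))))))))))))))))))))))))))))))))))
the term's type:
  Nat
steps to reach normal form (normal order): 80
already normal: no
first contracted redex: a beta-redex


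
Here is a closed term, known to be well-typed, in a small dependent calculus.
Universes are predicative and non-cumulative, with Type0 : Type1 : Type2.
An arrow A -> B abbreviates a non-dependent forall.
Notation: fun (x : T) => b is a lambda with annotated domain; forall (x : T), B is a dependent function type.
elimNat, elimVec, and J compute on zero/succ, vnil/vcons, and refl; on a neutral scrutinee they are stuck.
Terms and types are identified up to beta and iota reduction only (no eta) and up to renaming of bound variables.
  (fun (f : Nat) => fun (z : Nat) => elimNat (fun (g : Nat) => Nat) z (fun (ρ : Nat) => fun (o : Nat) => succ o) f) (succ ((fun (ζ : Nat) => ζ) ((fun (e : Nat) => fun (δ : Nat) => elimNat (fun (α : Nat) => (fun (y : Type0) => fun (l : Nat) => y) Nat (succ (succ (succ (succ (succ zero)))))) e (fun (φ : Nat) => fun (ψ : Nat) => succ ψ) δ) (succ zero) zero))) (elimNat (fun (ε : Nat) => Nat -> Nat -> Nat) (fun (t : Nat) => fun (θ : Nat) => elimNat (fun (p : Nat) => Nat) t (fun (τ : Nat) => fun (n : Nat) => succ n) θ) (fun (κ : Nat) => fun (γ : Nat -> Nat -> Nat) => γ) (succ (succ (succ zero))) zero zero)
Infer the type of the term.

the term's type:
  Nat


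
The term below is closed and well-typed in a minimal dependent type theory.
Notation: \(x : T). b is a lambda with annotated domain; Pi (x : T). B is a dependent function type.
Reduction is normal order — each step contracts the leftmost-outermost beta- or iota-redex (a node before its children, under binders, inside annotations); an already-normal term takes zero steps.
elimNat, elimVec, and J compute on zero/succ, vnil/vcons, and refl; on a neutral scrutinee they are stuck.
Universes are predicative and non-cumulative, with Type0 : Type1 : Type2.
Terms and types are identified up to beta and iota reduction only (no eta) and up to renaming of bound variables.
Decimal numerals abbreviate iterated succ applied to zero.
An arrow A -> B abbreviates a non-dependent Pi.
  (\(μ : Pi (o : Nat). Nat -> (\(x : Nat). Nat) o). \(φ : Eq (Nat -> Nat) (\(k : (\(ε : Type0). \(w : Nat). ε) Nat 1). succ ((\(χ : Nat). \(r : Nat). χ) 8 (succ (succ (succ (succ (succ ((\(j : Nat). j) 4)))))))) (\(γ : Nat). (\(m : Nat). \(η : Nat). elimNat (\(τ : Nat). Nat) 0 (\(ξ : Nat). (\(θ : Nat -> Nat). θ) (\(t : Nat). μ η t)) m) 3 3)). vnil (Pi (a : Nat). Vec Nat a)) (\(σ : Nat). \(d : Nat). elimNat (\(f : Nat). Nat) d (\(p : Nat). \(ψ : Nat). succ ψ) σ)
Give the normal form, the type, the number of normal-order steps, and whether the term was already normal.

resulting normal form:
  \(μ : Eq (Nat -> Nat) (\(o : Nat). 9) (\(x : Nat). 9)). vnil (Pi (φ : Nat). Vec Nat φ)
inferred type:
  Eq (Nat -> Nat) (\(μ : Nat). 9) (\(o : Nat). 9) -> Vec (Pi (x : Nat). Vec Nat x) 0
reduction steps (normal order): 56
term was already normal: no
first redex: a beta-redex
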